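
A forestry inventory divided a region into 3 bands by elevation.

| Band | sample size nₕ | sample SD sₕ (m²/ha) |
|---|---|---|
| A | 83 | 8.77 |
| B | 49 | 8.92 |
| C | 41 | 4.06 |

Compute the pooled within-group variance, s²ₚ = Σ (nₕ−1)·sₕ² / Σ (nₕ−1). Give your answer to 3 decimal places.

63.443

Degrees of freedom: 82 + 48 + 40 = 170.
Σ(nₕ−1)sₕ² = 82·76.9129 + 48·79.5664 + 40·16.4836 = 10785.389.
s²ₚ = 10785.389 / 170 = 63.44346... → 63.443.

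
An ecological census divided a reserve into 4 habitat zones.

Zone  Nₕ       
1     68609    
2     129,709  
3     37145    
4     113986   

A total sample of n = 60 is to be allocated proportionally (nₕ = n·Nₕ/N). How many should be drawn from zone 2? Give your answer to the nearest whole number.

22

N = 68609 + 129709 + 37145 + 113986 = 349449.
n_2 = 60·129709/349449 = 22.271... → 22.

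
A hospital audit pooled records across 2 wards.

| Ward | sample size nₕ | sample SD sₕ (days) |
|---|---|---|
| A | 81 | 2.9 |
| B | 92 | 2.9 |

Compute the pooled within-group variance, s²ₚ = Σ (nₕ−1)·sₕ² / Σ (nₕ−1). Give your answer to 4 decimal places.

A: (81−1)·2.9² = 80·8.41 = 672.8
B: (92−1)·2.9² = 91·8.41 = 765.31
Numerator = 1438.11; denominator = Σ(nₕ−1) = 171.
s²ₚ = 1438.11/171 = 8.41 → 8.4100.

8.4100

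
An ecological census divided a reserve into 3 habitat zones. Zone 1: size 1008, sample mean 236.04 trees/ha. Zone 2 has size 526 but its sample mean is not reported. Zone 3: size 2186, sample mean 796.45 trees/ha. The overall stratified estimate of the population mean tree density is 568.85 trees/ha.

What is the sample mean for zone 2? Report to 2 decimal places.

Σ Nₕx̄ₕ = N·μ, so 526·x̄_2 = 3720·568.85 − (1008·236.04 + 2186·796.45).
= 2116122 − 1978968.02 = 137153.98.
x̄_2 = 137153.98 / 526 = 260.7490... → 260.75.

260.75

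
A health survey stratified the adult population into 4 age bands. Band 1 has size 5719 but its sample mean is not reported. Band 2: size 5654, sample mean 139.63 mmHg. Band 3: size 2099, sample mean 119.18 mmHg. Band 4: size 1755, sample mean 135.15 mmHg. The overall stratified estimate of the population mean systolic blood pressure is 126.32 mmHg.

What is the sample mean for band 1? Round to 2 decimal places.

113.07

N = 5719 + 5654 + 2099 + 1755 = 15227.
Overall total = μ·N = 126.32·15227 = 1923474.64.
Subtract the known strata: 5654·139.63 + 2099·119.18 + 1755·135.15 = 1276815.09.
Remaining total for band 1: 1923474.64 − 1276815.09 = 646659.55.
Divide by its size: 646659.55 / 5719 = 113.0721... → 113.07.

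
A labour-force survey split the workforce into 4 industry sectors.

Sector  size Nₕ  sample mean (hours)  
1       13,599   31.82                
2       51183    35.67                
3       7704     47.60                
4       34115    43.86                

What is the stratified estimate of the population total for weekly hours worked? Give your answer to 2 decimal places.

4121412.09

1: 13599·31.82 = 432720.18
2: 51183·35.67 = 1825697.61
3: 7704·47.60 = 366710.4
4: 34115·43.86 = 1496283.9
τ̂ = Σ Nₕx̄ₕ = 4121412.09.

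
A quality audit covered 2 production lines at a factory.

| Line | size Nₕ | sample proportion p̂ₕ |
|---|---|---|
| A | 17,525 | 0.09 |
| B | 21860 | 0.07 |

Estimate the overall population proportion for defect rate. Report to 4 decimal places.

N = 17525 + 21860 = 39385.
Overall proportion = Σ (Nₕ/N)·p̂ₕ.
Σ Nₕp̂ₕ = 1577.25 + 1530.2 = 3107.45.
3107.45 / 39385 = 0.078899... → 0.0789.

0.0789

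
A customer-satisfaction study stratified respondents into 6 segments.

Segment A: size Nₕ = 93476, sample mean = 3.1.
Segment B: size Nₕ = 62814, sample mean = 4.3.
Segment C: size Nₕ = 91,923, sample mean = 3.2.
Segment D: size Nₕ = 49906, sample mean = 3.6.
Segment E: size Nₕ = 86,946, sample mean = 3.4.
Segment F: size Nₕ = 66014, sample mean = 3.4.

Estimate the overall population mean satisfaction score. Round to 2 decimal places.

N = 451079; weights Wₕ = Nₕ/N = (0.2072, 0.1393, 0.2038, 0.1106, 0.1928, 0.1463).
x̄_st = Σ Wₕ·x̄ₕ = 0.2072·3.1 + 0.1393·4.3 + 0.2038·3.2 + 0.1106·3.6 + 0.1928·3.4 + 0.1463·3.4 ≈ 3.4445...
→ 3.44.

3.44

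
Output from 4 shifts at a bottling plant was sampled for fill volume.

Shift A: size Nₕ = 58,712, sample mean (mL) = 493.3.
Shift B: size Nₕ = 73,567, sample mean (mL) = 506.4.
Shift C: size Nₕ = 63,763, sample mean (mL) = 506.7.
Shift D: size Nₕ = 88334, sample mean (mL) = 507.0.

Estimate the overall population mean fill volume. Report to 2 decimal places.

503.95

N = 58712 + 73567 + 63763 + 88334 = 284376.
The stratified mean weights each stratum mean by its population share Nₕ/N.
Σ Nₕx̄ₕ = 58712·493.3 + 73567·506.4 + 63763·506.7 + 88334·507.0 = 28962629.6 + 37254328.8 + 32308712.1 + 44785338 = 143311008.5.
Divide by N: 143311008.5 / 284376 = 503.9490... → 503.95.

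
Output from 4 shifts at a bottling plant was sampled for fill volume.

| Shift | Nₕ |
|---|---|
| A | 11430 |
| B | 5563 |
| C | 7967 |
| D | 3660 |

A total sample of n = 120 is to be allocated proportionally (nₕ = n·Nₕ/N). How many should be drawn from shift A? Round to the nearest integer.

Share of shift A = 11430/28620 = 0.39937.
Allocate 120 × 0.39937 = 47.925... → 48.

48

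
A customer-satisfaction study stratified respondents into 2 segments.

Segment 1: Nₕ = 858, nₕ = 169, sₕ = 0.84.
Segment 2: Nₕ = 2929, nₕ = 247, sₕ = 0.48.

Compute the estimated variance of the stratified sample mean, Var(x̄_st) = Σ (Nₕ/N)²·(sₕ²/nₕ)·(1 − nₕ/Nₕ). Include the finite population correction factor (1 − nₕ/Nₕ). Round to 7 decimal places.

N = 3787; Wₕ = Nₕ/N.
segment 1: (858/3787)²·0.84²/169·(1 − 169/858) = 0.0001721027
segment 2: (2929/3787)²·0.48²/247·(1 − 247/2929) = 0.0005109437
Sum = 0.0006830464 → 0.0006830.

0.0006830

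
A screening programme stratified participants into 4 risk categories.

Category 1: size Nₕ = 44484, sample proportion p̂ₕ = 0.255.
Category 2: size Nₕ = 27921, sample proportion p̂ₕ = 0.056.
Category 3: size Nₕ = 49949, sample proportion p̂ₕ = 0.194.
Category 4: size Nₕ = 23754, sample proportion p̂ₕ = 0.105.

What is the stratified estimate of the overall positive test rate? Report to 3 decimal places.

Wₕ = Nₕ/N with N = 146108: 0.3045, 0.1911, 0.3419, 0.1626.
p̂_st = 0.3045·0.255 + 0.1911·0.056 + 0.3419·0.194 + 0.1626·0.105 ≈ 0.17173... → 0.172.

0.172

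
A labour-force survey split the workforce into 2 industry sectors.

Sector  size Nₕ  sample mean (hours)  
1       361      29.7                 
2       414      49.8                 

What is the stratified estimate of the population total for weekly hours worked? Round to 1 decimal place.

Estimate total by summing Nₕ·x̄ₕ over strata.
361·29.7 + 414·49.8 = 10721.7 + 20617.2 = 31338.9.

31338.9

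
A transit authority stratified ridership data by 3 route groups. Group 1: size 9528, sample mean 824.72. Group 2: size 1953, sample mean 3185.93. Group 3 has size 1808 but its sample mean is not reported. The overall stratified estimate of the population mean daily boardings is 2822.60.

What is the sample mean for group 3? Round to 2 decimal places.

N = 9528 + 1953 + 1808 = 13289.
Overall total = μ·N = 2822.60·13289 = 37509531.4.
Subtract the known strata: 9528·824.72 + 1953·3185.93 = 14080053.45.
Remaining total for group 3: 37509531.4 − 14080053.45 = 23429477.95.
Divide by its size: 23429477.95 / 1808 = 12958.7821... → 12958.78.

12958.78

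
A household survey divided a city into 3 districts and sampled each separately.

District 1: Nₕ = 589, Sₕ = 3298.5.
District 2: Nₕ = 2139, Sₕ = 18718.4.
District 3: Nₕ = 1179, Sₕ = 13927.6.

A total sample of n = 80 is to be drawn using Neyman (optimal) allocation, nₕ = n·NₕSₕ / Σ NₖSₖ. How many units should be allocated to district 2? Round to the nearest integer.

Σ NₕSₕ = 589·3298.5 + 2139·18718.4 + 1179·13927.6 = 58402114.5.
Share for 2: 40038657.6/58402114.5 = 0.68557.
n_2 = 80 × 0.68557 = 54.845... → 55.

55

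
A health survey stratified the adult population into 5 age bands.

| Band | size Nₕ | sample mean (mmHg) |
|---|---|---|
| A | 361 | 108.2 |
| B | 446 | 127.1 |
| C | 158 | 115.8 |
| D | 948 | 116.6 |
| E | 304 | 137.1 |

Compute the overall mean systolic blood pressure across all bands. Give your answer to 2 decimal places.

N = 361 + 446 + 158 + 948 + 304 = 2217.
Weight each subgroup mean by Nₕ/N and sum.
Σ Nₕx̄ₕ = 361·108.2 + 446·127.1 + 158·115.8 + 948·116.6 + 304·137.1 = 39060.2 + 56686.6 + 18296.4 + 110536.8 + 41678.4 = 266258.4.
Divide by N: 266258.4 / 2217 = 120.0985... → 120.10.

120.10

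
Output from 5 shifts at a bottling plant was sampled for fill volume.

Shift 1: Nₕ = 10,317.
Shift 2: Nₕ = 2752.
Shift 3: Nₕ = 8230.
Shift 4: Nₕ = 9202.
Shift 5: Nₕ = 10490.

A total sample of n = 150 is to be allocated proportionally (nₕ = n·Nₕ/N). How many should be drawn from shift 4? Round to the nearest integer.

Share of shift 4 = 9202/40991 = 0.22449.
Allocate 150 × 0.22449 = 33.673... → 34.

34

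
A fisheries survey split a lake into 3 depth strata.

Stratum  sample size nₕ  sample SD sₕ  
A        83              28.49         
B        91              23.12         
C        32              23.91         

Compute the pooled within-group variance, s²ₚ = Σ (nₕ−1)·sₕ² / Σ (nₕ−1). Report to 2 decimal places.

652.16

Degrees of freedom: 82 + 90 + 31 = 203.
Σ(nₕ−1)sₕ² = 82·811.6801 + 90·534.5344 + 31·571.6881 = 132388.1953.
s²ₚ = 132388.1953 / 203 = 652.1586... → 652.16.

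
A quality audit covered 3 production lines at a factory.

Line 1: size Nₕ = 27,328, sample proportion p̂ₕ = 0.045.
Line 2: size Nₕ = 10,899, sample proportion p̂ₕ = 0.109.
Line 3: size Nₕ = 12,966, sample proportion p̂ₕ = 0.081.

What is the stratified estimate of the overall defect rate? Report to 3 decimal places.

Wₕ = Nₕ/N with N = 51193: 0.5338, 0.2129, 0.2533.
p̂_st = 0.5338·0.045 + 0.2129·0.109 + 0.2533·0.081 ≈ 0.06774... → 0.068.

0.068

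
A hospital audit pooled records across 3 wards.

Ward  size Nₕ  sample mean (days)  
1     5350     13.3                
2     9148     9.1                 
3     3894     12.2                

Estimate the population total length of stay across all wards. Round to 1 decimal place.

1: 5350·13.3 = 71155
2: 9148·9.1 = 83246.8
3: 3894·12.2 = 47506.8
τ̂ = Σ Nₕx̄ₕ = 201908.6.

201908.6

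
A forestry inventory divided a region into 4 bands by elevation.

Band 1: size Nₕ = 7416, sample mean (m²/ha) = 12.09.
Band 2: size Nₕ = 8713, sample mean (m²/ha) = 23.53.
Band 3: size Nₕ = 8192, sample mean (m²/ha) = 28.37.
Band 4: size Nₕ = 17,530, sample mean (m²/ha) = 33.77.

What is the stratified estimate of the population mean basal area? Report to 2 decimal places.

x̄_st = (Σ Nₕx̄ₕ) / (Σ Nₕ) = (7416·12.09 + 8713·23.53 + 8192·28.37 + 17530·33.77) / 41851
= 1119071.47 / 41851 = 26.7394... → 26.74.

26.74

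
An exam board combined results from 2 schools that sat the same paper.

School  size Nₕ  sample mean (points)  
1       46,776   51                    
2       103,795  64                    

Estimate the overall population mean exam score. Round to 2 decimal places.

x̄_st = (Σ Nₕx̄ₕ) / (Σ Nₕ) = (46776·51 + 103795·64) / 150571
= 9028456 / 150571 = 59.9615... → 59.96.

59.96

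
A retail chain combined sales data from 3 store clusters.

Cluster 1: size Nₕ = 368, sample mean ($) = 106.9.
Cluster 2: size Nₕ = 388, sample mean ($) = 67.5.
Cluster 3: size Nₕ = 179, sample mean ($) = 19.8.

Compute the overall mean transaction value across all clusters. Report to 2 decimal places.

N = 368 + 388 + 179 = 935.
Weight each subgroup mean by Nₕ/N and sum.
Σ Nₕx̄ₕ = 368·106.9 + 388·67.5 + 179·19.8 = 39339.2 + 26190 + 3544.2 = 69073.4.
Divide by N: 69073.4 / 935 = 73.8753... → 73.88.

73.88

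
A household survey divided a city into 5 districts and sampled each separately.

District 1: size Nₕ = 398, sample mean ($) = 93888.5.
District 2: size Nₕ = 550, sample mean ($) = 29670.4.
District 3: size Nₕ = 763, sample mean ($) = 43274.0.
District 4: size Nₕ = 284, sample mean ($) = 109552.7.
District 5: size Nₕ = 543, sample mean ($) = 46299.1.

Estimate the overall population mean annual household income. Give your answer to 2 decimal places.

56326.94

N = 398 + 550 + 763 + 284 + 543 = 2538.
The stratified mean weights each stratum mean by its population share Nₕ/N.
Σ Nₕx̄ₕ = 398·93888.5 + 550·29670.4 + 763·43274.0 + 284·109552.7 + 543·46299.1 = 37367623 + 16318720 + 33018062 + 31112966.8 + 25140411.3 = 142957783.1.
Divide by N: 142957783.1 / 2538 = 56326.9437... → 56326.94.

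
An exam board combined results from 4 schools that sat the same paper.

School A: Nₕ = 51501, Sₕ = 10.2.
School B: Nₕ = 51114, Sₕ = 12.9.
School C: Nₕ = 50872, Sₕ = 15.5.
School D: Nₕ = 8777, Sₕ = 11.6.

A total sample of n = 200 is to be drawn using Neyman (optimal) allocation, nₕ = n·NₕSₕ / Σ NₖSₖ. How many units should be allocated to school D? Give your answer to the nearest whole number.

A: NₕSₕ = 51501·10.2 = 525310.2
B: NₕSₕ = 51114·12.9 = 659370.6
C: NₕSₕ = 50872·15.5 = 788516
D: NₕSₕ = 8777·11.6 = 101813.2
Σ NₕSₕ = 2075010.
n_D = 200·101813.2/2075010 = 9.813... → 10.

10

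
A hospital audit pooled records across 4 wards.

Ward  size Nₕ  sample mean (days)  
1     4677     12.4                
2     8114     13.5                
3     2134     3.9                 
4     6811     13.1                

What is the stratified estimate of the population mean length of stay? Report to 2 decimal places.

N = 4677 + 8114 + 2134 + 6811 = 21736.
Weight each subgroup mean by Nₕ/N and sum.
Σ Nₕx̄ₕ = 4677·12.4 + 8114·13.5 + 2134·3.9 + 6811·13.1 = 57994.8 + 109539 + 8322.6 + 89224.1 = 265080.5.
Divide by N: 265080.5 / 21736 = 12.1955... → 12.20.

12.20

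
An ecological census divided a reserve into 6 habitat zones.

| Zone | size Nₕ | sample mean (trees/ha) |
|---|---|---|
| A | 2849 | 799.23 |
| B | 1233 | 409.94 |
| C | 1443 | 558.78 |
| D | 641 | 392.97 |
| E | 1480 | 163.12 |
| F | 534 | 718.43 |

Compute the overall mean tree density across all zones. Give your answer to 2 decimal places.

545.93

N = 2849 + 1233 + 1443 + 641 + 1480 + 534 = 8180.
Overall mean = Σ (Nₕ/N)·x̄ₕ — weight by population share, not a simple average.
Σ Nₕx̄ₕ = 2849·799.23 + 1233·409.94 + 1443·558.78 + 641·392.97 + 1480·163.12 + 534·718.43 = 2277006.27 + 505456.02 + 806319.54 + 251893.77 + 241417.6 + 383641.62 = 4465734.82.
Divide by N: 4465734.82 / 8180 = 545.9334... → 545.93.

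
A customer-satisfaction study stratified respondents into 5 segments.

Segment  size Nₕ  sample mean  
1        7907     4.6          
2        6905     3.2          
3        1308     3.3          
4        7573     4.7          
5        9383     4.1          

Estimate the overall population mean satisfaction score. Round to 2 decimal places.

N = 33076; weights Wₕ = Nₕ/N = (0.2391, 0.2088, 0.0395, 0.2290, 0.2837).
x̄_st = Σ Wₕ·x̄ₕ = 0.2391·4.6 + 0.2088·3.2 + 0.0395·3.3 + 0.2290·4.7 + 0.2837·4.1 ≈ 4.1374...
→ 4.14.

4.14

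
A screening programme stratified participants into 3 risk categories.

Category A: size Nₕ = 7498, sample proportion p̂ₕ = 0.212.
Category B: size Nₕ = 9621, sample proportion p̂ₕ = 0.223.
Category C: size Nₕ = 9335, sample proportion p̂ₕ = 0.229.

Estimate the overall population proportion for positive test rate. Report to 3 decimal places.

0.222

Wₕ = Nₕ/N with N = 26454: 0.2834, 0.3637, 0.3529.
p̂_st = 0.2834·0.212 + 0.3637·0.223 + 0.3529·0.229 ≈ 0.22200... → 0.222.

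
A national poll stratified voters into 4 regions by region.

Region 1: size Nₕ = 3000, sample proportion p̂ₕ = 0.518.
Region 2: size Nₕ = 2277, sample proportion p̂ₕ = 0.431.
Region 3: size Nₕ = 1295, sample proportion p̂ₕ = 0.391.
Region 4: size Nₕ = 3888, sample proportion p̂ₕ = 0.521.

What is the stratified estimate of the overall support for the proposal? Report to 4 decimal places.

0.4845

Wₕ = Nₕ/N with N = 10460: 0.2868, 0.2177, 0.1238, 0.3717.
p̂_st = 0.2868·0.518 + 0.2177·0.431 + 0.1238·0.391 + 0.3717·0.521 ≈ 0.484453... → 0.4845.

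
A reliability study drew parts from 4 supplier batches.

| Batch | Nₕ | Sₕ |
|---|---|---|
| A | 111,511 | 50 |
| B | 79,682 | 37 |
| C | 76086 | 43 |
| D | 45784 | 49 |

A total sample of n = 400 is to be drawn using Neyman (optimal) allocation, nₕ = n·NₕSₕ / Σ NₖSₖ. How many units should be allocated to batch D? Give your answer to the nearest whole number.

64

Σ NₕSₕ = 111511·50 + 79682·37 + 76086·43 + 45784·49 = 14038898.
Share for D: 2243416/14038898 = 0.15980.
n_D = 400 × 0.15980 = 63.920... → 64.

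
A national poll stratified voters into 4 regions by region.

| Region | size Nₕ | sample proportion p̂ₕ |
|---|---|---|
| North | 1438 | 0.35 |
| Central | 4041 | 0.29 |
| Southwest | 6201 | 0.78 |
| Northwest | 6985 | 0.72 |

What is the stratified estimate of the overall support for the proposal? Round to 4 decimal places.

N = 1438 + 4041 + 6201 + 6985 = 18665.
Overall proportion = Σ (Nₕ/N)·p̂ₕ.
Σ Nₕp̂ₕ = 503.3 + 1171.89 + 4836.78 + 5029.2 = 11541.17.
11541.17 / 18665 = 0.618332... → 0.6183.

0.6183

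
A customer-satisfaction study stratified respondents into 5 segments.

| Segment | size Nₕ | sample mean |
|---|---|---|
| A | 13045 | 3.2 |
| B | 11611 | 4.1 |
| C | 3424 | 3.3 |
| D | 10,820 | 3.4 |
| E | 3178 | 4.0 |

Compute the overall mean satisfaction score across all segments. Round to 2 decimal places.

N = 42078; weights Wₕ = Nₕ/N = (0.3100, 0.2759, 0.0814, 0.2571, 0.0755).
x̄_st = Σ Wₕ·x̄ₕ = 0.3100·3.2 + 0.2759·4.1 + 0.0814·3.3 + 0.2571·3.4 + 0.0755·4.0 ≈ 3.5683...
→ 3.57.

3.57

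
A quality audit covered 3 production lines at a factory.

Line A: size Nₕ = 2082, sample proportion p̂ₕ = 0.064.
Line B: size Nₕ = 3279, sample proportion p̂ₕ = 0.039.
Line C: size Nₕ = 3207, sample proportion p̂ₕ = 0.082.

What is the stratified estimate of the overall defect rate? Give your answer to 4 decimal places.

0.0612

N = 2082 + 3279 + 3207 = 8568.
Overall proportion = Σ (Nₕ/N)·p̂ₕ.
Σ Nₕp̂ₕ = 133.248 + 127.881 + 262.974 = 524.103.
524.103 / 8568 = 0.061170... → 0.0612.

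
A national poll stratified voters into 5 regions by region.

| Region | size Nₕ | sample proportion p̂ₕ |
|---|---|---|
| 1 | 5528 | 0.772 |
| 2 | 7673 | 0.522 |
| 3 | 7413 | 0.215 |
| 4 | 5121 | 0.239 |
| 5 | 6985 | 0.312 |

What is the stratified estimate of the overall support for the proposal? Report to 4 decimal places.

Wₕ = Nₕ/N with N = 32720: 0.1689, 0.2345, 0.2266, 0.1565, 0.2135.
p̂_st = 0.1689·0.772 + 0.2345·0.522 + 0.2266·0.215 + 0.1565·0.239 + 0.2135·0.312 ≈ 0.405561... → 0.4056.

0.4056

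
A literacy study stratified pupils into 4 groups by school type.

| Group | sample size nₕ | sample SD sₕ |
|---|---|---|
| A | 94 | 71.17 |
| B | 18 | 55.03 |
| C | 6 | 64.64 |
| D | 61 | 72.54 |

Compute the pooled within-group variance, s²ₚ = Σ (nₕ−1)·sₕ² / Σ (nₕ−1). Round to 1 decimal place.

A: (94−1)·71.17² = 93·5065.1689 = 471060.7077
B: (18−1)·55.03² = 17·3028.3009 = 51481.1153
C: (6−1)·64.64² = 5·4178.3296 = 20891.648
D: (61−1)·72.54² = 60·5262.0516 = 315723.096
Numerator = 859156.567; denominator = Σ(nₕ−1) = 175.
s²ₚ = 859156.567/175 = 4909.466... → 4909.5.

4909.5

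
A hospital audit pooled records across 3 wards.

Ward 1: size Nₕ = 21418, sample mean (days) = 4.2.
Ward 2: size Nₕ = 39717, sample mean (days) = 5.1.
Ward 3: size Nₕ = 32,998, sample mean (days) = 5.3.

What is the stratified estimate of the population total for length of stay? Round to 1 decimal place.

467401.7

1: 21418·4.2 = 89955.6
2: 39717·5.1 = 202556.7
3: 32998·5.3 = 174889.4
τ̂ = Σ Nₕx̄ₕ = 467401.7.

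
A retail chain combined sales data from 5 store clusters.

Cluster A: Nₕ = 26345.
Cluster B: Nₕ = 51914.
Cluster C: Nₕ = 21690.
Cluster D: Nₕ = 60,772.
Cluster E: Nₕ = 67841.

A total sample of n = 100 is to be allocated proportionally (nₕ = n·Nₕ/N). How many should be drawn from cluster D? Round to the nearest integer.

N = 26345 + 51914 + 21690 + 60772 + 67841 = 228562.
n_D = 100·60772/228562 = 26.589... → 27.

27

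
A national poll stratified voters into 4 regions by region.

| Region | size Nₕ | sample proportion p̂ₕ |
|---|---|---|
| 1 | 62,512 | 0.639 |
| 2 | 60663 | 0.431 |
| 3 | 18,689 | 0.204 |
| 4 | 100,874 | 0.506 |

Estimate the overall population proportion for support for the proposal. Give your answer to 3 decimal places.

Wₕ = Nₕ/N with N = 242738: 0.2575, 0.2499, 0.0770, 0.4156.
p̂_st = 0.2575·0.639 + 0.2499·0.431 + 0.0770·0.204 + 0.4156·0.506 ≈ 0.49826... → 0.498.

0.498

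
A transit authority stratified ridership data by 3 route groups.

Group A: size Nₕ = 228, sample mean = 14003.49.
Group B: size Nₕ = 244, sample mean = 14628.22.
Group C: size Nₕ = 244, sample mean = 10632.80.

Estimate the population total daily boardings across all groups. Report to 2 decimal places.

Population total = Σ Nₕ·x̄ₕ (each stratum's size times its mean).
228·14003.49 + 244·14628.22 + 244·10632.80 = 3192795.72 + 3569285.68 + 2594403.2 = 9356484.60.

9356484.60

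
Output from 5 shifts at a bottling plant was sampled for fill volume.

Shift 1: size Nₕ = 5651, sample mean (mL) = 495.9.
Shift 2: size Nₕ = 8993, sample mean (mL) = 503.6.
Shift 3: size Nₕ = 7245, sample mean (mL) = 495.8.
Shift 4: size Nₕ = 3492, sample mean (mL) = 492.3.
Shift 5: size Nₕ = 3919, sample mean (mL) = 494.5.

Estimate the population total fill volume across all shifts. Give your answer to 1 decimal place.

1: 5651·495.9 = 2802330.9
2: 8993·503.6 = 4528874.8
3: 7245·495.8 = 3592071
4: 3492·492.3 = 1719111.6
5: 3919·494.5 = 1937945.5
τ̂ = Σ Nₕx̄ₕ = 14580333.8.

14580333.8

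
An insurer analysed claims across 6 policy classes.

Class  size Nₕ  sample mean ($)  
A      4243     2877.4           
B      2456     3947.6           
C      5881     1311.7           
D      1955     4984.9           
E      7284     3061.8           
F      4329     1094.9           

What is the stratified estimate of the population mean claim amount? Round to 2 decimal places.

N = 4243 + 2456 + 5881 + 1955 + 7284 + 4329 = 26148.
The stratified mean weights each stratum mean by its population share Nₕ/N.
Σ Nₕx̄ₕ = 4243·2877.4 + 2456·3947.6 + 5881·1311.7 + 1955·4984.9 + 7284·3061.8 + 4329·1094.9 = 12208808.2 + 9695305.6 + 7714107.7 + 9745479.5 + 22302151.2 + 4739822.1 = 66405674.3.
Divide by N: 66405674.3 / 26148 = 2539.6082... → 2539.61.

2539.61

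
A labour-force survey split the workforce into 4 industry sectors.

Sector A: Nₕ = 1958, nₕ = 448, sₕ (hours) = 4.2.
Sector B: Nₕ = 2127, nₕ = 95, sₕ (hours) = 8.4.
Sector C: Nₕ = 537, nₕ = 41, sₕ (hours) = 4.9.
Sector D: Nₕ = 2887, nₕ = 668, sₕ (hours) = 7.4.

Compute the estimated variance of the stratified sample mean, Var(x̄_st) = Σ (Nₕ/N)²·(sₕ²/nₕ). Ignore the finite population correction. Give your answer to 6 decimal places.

0.077384

N = 7509; Wₕ = Nₕ/N.
sector A: (1958/7509)²·4.2²/448 = 0.002677206
sector B: (2127/7509)²·8.4²/95 = 0.059594439
sector C: (537/7509)²·4.9²/41 = 0.002994971
sector D: (2887/7509)²·7.4²/668 = 0.012117592
Sum = 0.077384209 → 0.077384.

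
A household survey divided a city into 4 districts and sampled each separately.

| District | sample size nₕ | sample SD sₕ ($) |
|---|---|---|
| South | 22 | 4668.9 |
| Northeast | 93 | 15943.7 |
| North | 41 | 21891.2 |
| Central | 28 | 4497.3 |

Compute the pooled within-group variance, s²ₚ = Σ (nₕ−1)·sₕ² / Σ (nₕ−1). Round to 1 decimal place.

241996639.9

Degrees of freedom: 21 + 92 + 40 + 27 = 180.
Σ(nₕ−1)sₕ² = 21·21798627.21 + 92·254201569.69 + 40·479224637.44 + 27·20225707.29 = 43559395177.32.
s²ₚ = 43559395177.32 / 180 = 241996639.874 → 241996639.9.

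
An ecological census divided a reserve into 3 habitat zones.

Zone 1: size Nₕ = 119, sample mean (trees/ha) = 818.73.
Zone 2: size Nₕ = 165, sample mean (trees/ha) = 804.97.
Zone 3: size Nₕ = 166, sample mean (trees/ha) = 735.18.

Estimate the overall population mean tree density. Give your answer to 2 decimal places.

782.86

x̄_st = (Σ Nₕx̄ₕ) / (Σ Nₕ) = (119·818.73 + 165·804.97 + 166·735.18) / 450
= 352288.8 / 450 = 782.864 → 782.86.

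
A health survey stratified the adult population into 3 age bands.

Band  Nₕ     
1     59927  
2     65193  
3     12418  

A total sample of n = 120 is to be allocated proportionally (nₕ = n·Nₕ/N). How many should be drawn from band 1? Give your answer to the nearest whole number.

52

Share of band 1 = 59927/137538 = 0.43571.
Allocate 120 × 0.43571 = 52.285... → 52.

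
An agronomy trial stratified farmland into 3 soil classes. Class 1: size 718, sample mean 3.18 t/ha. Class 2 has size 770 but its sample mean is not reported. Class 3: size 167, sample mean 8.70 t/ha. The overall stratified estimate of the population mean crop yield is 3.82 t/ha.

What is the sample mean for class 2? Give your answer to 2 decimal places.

N = 718 + 770 + 167 = 1655.
Overall total = μ·N = 3.82·1655 = 6322.1.
Subtract the known strata: 718·3.18 + 167·8.70 = 3736.14.
Remaining total for class 2: 6322.1 − 3736.14 = 2585.96.
Divide by its size: 2585.96 / 770 = 3.3584... → 3.36.

3.36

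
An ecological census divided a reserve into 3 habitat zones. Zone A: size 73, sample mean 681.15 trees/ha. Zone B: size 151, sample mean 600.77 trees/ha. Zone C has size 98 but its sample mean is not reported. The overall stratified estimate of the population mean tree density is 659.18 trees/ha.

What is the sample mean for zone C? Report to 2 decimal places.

Σ Nₕx̄ₕ = N·μ, so 98·x̄_C = 322·659.18 − (73·681.15 + 151·600.77).
= 212255.96 − 140440.22 = 71815.74.
x̄_C = 71815.74 / 98 = 732.8137... → 732.81.

732.81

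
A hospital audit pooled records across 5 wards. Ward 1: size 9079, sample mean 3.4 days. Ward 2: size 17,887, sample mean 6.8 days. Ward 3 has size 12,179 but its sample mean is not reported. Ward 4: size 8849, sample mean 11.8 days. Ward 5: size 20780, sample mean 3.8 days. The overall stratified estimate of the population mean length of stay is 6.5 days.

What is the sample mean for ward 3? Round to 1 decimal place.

N = 9079 + 17887 + 12179 + 8849 + 20780 = 68774.
Overall total = μ·N = 6.5·68774 = 447031.
Subtract the known strata: 9079·3.4 + 17887·6.8 + 8849·11.8 + 20780·3.8 = 335882.4.
Remaining total for ward 3: 447031 − 335882.4 = 111148.6.
Divide by its size: 111148.6 / 12179 = 9.126... → 9.1.

9.1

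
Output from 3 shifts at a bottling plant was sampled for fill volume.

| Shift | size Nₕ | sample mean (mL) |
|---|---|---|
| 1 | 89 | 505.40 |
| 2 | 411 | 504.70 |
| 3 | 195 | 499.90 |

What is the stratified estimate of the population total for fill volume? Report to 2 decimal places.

Population total = Σ Nₕ·x̄ₕ (each stratum's size times its mean).
89·505.40 + 411·504.70 + 195·499.90 = 44980.6 + 207431.7 + 97480.5 = 349892.80.

349892.80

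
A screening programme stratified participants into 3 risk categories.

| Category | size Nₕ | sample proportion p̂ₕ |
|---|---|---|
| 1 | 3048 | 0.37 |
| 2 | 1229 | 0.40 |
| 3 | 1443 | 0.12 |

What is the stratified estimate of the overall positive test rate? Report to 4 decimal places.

Wₕ = Nₕ/N with N = 5720: 0.5329, 0.2149, 0.2523.
p̂_st = 0.5329·0.37 + 0.2149·0.40 + 0.2523·0.12 ≈ 0.313378... → 0.3134.

0.3134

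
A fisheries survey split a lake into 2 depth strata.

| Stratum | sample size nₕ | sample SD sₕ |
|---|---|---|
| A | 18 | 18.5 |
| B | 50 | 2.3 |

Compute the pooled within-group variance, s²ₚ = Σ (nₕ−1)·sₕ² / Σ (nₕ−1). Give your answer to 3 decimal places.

Degrees of freedom: 17 + 49 = 66.
Σ(nₕ−1)sₕ² = 17·342.25 + 49·5.29 = 6077.46.
s²ₚ = 6077.46 / 66 = 92.08273... → 92.083.

92.083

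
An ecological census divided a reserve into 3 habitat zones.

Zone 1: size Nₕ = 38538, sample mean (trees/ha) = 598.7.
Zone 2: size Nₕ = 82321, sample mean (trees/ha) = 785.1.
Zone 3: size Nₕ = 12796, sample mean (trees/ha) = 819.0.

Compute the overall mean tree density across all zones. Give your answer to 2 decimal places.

N = 133655; weights Wₕ = Nₕ/N = (0.2883, 0.6159, 0.0957).
x̄_st = Σ Wₕ·x̄ₕ = 0.2883·598.7 + 0.6159·785.1 + 0.0957·819.0 ≈ 734.5991...
→ 734.60.

734.60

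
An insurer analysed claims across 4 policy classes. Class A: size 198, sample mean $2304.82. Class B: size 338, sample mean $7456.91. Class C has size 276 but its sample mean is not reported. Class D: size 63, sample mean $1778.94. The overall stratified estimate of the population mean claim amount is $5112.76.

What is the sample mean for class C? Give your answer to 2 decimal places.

5017.40

N = 198 + 338 + 276 + 63 = 875.
Overall total = μ·N = 5112.76·875 = 4473665.
Subtract the known strata: 198·2304.82 + 338·7456.91 + 63·1778.94 = 3088863.16.
Remaining total for class C: 4473665 − 3088863.16 = 1384801.84.
Divide by its size: 1384801.84 / 276 = 5017.3980... → 5017.40.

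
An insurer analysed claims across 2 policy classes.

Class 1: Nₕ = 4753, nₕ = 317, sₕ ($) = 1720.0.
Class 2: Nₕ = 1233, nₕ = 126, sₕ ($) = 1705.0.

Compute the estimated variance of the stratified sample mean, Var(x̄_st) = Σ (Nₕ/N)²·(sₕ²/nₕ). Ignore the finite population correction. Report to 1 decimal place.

6862.7

N = 5986; Wₕ = Nₕ/N.
class 1: (4753/5986)²·1720.0²/317 = 5883.8262
class 2: (1233/5986)²·1705.0²/126 = 978.8834
Sum = 6862.7096 → 6862.7.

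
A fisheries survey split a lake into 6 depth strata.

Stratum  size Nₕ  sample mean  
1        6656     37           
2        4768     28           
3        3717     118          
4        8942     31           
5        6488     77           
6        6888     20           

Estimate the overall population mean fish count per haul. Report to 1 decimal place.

x̄_st = (Σ Nₕx̄ₕ) / (Σ Nₕ) = (6656·37 + 4768·28 + 3717·118 + 8942·31 + 6488·77 + 6888·20) / 37459
= 1732920 / 37459 = 46.262... → 46.3.

46.3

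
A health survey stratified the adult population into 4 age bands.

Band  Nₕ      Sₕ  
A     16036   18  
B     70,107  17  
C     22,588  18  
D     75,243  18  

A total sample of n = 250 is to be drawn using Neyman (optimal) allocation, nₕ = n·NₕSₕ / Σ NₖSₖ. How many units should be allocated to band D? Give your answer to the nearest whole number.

104

Σ NₕSₕ = 16036·18 + 70107·17 + 22588·18 + 75243·18 = 3241425.
Share for D: 1354374/3241425 = 0.41783.
n_D = 250 × 0.41783 = 104.458... → 104.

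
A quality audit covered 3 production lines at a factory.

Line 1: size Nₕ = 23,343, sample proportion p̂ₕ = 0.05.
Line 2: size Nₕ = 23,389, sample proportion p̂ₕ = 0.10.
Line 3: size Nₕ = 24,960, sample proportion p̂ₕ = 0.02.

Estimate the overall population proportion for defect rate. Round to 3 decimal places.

Wₕ = Nₕ/N with N = 71692: 0.3256, 0.3262, 0.3482.
p̂_st = 0.3256·0.05 + 0.3262·0.10 + 0.3482·0.02 ≈ 0.05587... → 0.056.

0.056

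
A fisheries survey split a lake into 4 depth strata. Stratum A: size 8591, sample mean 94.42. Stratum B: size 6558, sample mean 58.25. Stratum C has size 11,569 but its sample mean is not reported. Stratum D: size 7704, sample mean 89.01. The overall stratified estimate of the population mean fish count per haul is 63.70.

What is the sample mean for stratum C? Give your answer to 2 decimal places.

27.12

N = 8591 + 6558 + 11569 + 7704 = 34422.
Overall total = μ·N = 63.70·34422 = 2192681.4.
Subtract the known strata: 8591·94.42 + 6558·58.25 + 7704·89.01 = 1878898.76.
Remaining total for stratum C: 2192681.4 − 1878898.76 = 313782.64.
Divide by its size: 313782.64 / 11569 = 27.1227... → 27.12.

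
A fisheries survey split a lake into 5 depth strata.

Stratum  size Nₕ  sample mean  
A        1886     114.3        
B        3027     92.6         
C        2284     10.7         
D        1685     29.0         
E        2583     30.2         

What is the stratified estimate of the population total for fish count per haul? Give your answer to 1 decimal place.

Estimate total by summing Nₕ·x̄ₕ over strata.
1886·114.3 + 3027·92.6 + 2284·10.7 + 1685·29.0 + 2583·30.2 = 215569.8 + 280300.2 + 24438.8 + 48865 + 78006.6 = 647180.4.

647180.4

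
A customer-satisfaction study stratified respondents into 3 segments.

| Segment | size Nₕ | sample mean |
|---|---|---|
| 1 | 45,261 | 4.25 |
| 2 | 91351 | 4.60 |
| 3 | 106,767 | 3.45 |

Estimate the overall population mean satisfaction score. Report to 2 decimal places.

4.03

x̄_st = (Σ Nₕx̄ₕ) / (Σ Nₕ) = (45261·4.25 + 91351·4.60 + 106767·3.45) / 243379
= 980920 / 243379 = 4.0304... → 4.03.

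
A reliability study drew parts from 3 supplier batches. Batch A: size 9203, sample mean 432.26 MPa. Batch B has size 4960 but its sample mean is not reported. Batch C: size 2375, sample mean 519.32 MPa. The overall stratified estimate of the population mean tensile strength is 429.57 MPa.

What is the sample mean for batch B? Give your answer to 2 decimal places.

N = 9203 + 4960 + 2375 = 16538.
Overall total = μ·N = 429.57·16538 = 7104228.66.
Subtract the known strata: 9203·432.26 + 2375·519.32 = 5211473.78.
Remaining total for batch B: 7104228.66 − 5211473.78 = 1892754.88.
Divide by its size: 1892754.88 / 4960 = 381.6038... → 381.60.

381.60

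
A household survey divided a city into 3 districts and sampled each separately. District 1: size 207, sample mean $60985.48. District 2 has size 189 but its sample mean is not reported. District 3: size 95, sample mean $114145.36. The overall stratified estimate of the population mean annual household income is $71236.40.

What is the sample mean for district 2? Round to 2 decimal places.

Σ Nₕx̄ₕ = N·μ, so 189·x̄_2 = 491·71236.40 − (207·60985.48 + 95·114145.36).
= 34977072.4 − 23467803.56 = 11509268.84.
x̄_2 = 11509268.84 / 189 = 60895.6023... → 60895.60.

60895.60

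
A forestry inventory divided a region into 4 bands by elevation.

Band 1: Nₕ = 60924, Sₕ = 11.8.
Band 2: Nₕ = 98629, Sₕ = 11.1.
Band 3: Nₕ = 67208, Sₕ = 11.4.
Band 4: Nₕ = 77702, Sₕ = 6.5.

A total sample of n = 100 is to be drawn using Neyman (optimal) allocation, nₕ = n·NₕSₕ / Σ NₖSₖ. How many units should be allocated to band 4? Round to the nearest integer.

1: NₕSₕ = 60924·11.8 = 718903.2
2: NₕSₕ = 98629·11.1 = 1094781.9
3: NₕSₕ = 67208·11.4 = 766171.2
4: NₕSₕ = 77702·6.5 = 505063
Σ NₕSₕ = 3084919.3.
n_4 = 100·505063/3084919.3 = 16.372... → 16.

16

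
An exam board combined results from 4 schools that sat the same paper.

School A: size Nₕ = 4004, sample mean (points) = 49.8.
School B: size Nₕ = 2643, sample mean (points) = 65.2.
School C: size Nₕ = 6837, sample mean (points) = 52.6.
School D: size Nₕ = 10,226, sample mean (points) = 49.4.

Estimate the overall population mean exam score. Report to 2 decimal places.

N = 4004 + 2643 + 6837 + 10226 = 23710.
Weight each subgroup mean by Nₕ/N and sum.
Σ Nₕx̄ₕ = 4004·49.8 + 2643·65.2 + 6837·52.6 + 10226·49.4 = 199399.2 + 172323.6 + 359626.2 + 505164.4 = 1236513.4.
Divide by N: 1236513.4 / 23710 = 52.1516... → 52.15.

52.15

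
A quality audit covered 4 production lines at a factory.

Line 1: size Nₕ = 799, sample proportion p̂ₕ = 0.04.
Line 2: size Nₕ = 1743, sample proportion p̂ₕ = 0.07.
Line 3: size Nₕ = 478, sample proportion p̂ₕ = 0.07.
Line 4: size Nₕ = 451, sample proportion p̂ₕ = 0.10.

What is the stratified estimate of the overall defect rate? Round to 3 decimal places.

N = 799 + 1743 + 478 + 451 = 3471.
Overall proportion = Σ (Nₕ/N)·p̂ₕ.
Σ Nₕp̂ₕ = 31.96 + 122.01 + 33.46 + 45.1 = 232.53.
232.53 / 3471 = 0.06699... → 0.067.

0.067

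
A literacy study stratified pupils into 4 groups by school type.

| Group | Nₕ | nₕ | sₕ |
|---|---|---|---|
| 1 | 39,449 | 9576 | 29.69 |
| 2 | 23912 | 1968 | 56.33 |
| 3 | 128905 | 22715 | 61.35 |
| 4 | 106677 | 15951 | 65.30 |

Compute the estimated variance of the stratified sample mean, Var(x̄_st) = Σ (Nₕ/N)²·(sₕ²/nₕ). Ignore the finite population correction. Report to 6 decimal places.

0.076769

N = 298943. Term for each stratum: Wₕ²sₕ²/nₕ.
Var(x̄_st) = 0.001602992 + 0.010315955 + 0.030809109 + 0.034041074 = 0.076769131 → 0.076769.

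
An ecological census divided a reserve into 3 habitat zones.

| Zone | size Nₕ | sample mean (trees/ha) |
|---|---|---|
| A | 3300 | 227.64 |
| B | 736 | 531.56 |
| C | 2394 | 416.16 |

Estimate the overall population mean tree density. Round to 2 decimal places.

N = 6430; weights Wₕ = Nₕ/N = (0.5132, 0.1145, 0.3723).
x̄_st = Σ Wₕ·x̄ₕ = 0.5132·227.64 + 0.1145·531.56 + 0.3723·416.16 ≈ 332.6170...
→ 332.62.

332.62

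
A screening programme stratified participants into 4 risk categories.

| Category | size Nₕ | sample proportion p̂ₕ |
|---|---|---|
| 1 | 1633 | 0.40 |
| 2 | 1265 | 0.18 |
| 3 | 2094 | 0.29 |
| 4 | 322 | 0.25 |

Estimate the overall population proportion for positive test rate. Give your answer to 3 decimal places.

Wₕ = Nₕ/N with N = 5314: 0.3073, 0.2381, 0.3941, 0.0606.
p̂_st = 0.3073·0.40 + 0.2381·0.18 + 0.3941·0.29 + 0.0606·0.25 ≈ 0.29519... → 0.295.

0.295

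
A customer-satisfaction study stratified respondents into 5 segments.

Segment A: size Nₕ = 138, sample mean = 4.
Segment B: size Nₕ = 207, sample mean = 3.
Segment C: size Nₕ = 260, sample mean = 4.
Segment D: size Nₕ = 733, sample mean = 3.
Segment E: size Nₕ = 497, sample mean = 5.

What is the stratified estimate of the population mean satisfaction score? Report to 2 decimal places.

N = 138 + 207 + 260 + 733 + 497 = 1835.
Weight each subgroup mean by Nₕ/N and sum.
Σ Nₕx̄ₕ = 138·4 + 207·3 + 260·4 + 733·3 + 497·5 = 552 + 621 + 1040 + 2199 + 2485 = 6897.
Divide by N: 6897 / 1835 = 3.7586... → 3.76.

3.76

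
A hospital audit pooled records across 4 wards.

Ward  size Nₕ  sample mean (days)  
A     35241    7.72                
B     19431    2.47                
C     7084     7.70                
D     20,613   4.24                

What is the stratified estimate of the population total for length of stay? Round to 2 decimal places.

462001.01

Estimate total by summing Nₕ·x̄ₕ over strata.
35241·7.72 + 19431·2.47 + 7084·7.70 + 20613·4.24 = 272060.52 + 47994.57 + 54546.8 + 87399.12 = 462001.01.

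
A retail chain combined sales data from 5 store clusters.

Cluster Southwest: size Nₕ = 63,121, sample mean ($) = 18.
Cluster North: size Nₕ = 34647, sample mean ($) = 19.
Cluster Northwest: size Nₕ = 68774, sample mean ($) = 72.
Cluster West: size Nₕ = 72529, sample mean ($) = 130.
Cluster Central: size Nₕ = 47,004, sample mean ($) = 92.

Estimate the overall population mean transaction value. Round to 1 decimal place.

71.7

N = 63121 + 34647 + 68774 + 72529 + 47004 = 286075.
Overall mean = Σ (Nₕ/N)·x̄ₕ — weight by population share, not a simple average.
Σ Nₕx̄ₕ = 63121·18 + 34647·19 + 68774·72 + 72529·130 + 47004·92 = 1136178 + 658293 + 4951728 + 9428770 + 4324368 = 20499337.
Divide by N: 20499337 / 286075 = 71.657... → 71.7.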